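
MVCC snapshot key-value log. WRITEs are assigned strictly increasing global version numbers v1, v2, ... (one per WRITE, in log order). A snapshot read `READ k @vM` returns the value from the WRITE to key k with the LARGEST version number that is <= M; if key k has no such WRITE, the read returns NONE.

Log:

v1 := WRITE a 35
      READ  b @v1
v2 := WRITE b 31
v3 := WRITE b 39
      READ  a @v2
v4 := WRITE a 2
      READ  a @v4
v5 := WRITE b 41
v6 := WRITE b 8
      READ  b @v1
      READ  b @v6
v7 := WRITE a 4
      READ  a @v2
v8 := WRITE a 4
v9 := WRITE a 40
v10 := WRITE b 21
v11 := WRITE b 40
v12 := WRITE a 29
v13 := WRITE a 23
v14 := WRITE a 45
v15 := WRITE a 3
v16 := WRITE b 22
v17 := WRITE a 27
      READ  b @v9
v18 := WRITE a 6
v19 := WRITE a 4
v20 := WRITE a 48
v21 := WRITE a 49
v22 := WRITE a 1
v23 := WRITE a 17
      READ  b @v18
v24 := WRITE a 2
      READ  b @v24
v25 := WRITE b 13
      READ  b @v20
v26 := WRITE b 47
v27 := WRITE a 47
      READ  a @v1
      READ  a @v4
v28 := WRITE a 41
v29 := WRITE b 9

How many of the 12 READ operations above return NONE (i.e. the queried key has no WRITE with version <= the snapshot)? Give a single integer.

v1: WRITE a=35  (a history now [(1, 35)])
READ b @v1: history=[] -> no version <= 1 -> NONE
v2: WRITE b=31  (b history now [(2, 31)])
v3: WRITE b=39  (b history now [(2, 31), (3, 39)])
READ a @v2: history=[(1, 35)] -> pick v1 -> 35
v4: WRITE a=2  (a history now [(1, 35), (4, 2)])
READ a @v4: history=[(1, 35), (4, 2)] -> pick v4 -> 2
v5: WRITE b=41  (b history now [(2, 31), (3, 39), (5, 41)])
v6: WRITE b=8  (b history now [(2, 31), (3, 39), (5, 41), (6, 8)])
READ b @v1: history=[(2, 31), (3, 39), (5, 41), (6, 8)] -> no version <= 1 -> NONE
READ b @v6: history=[(2, 31), (3, 39), (5, 41), (6, 8)] -> pick v6 -> 8
v7: WRITE a=4  (a history now [(1, 35), (4, 2), (7, 4)])
READ a @v2: history=[(1, 35), (4, 2), (7, 4)] -> pick v1 -> 35
v8: WRITE a=4  (a history now [(1, 35), (4, 2), (7, 4), (8, 4)])
v9: WRITE a=40  (a history now [(1, 35), (4, 2), (7, 4), (8, 4), (9, 40)])
v10: WRITE b=21  (b history now [(2, 31), (3, 39), (5, 41), (6, 8), (10, 21)])
v11: WRITE b=40  (b history now [(2, 31), (3, 39), (5, 41), (6, 8), (10, 21), (11, 40)])
v12: WRITE a=29  (a history now [(1, 35), (4, 2), (7, 4), (8, 4), (9, 40), (12, 29)])
v13: WRITE a=23  (a history now [(1, 35), (4, 2), (7, 4), (8, 4), (9, 40), (12, 29), (13, 23)])
v14: WRITE a=45  (a history now [(1, 35), (4, 2), (7, 4), (8, 4), (9, 40), (12, 29), (13, 23), (14, 45)])
v15: WRITE a=3  (a history now [(1, 35), (4, 2), (7, 4), (8, 4), (9, 40), (12, 29), (13, 23), (14, 45), (15, 3)])
v16: WRITE b=22  (b history now [(2, 31), (3, 39), (5, 41), (6, 8), (10, 21), (11, 40), (16, 22)])
v17: WRITE a=27  (a history now [(1, 35), (4, 2), (7, 4), (8, 4), (9, 40), (12, 29), (13, 23), (14, 45), (15, 3), (17, 27)])
READ b @v9: history=[(2, 31), (3, 39), (5, 41), (6, 8), (10, 21), (11, 40), (16, 22)] -> pick v6 -> 8
v18: WRITE a=6  (a history now [(1, 35), (4, 2), (7, 4), (8, 4), (9, 40), (12, 29), (13, 23), (14, 45), (15, 3), (17, 27), (18, 6)])
v19: WRITE a=4  (a history now [(1, 35), (4, 2), (7, 4), (8, 4), (9, 40), (12, 29), (13, 23), (14, 45), (15, 3), (17, 27), (18, 6), (19, 4)])
v20: WRITE a=48  (a history now [(1, 35), (4, 2), (7, 4), (8, 4), (9, 40), (12, 29), (13, 23), (14, 45), (15, 3), (17, 27), (18, 6), (19, 4), (20, 48)])
v21: WRITE a=49  (a history now [(1, 35), (4, 2), (7, 4), (8, 4), (9, 40), (12, 29), (13, 23), (14, 45), (15, 3), (17, 27), (18, 6), (19, 4), (20, 48), (21, 49)])
v22: WRITE a=1  (a history now [(1, 35), (4, 2), (7, 4), (8, 4), (9, 40), (12, 29), (13, 23), (14, 45), (15, 3), (17, 27), (18, 6), (19, 4), (20, 48), (21, 49), (22, 1)])
v23: WRITE a=17  (a history now [(1, 35), (4, 2), (7, 4), (8, 4), (9, 40), (12, 29), (13, 23), (14, 45), (15, 3), (17, 27), (18, 6), (19, 4), (20, 48), (21, 49), (22, 1), (23, 17)])
READ b @v18: history=[(2, 31), (3, 39), (5, 41), (6, 8), (10, 21), (11, 40), (16, 22)] -> pick v16 -> 22
v24: WRITE a=2  (a history now [(1, 35), (4, 2), (7, 4), (8, 4), (9, 40), (12, 29), (13, 23), (14, 45), (15, 3), (17, 27), (18, 6), (19, 4), (20, 48), (21, 49), (22, 1), (23, 17), (24, 2)])
READ b @v24: history=[(2, 31), (3, 39), (5, 41), (6, 8), (10, 21), (11, 40), (16, 22)] -> pick v16 -> 22
v25: WRITE b=13  (b history now [(2, 31), (3, 39), (5, 41), (6, 8), (10, 21), (11, 40), (16, 22), (25, 13)])
READ b @v20: history=[(2, 31), (3, 39), (5, 41), (6, 8), (10, 21), (11, 40), (16, 22), (25, 13)] -> pick v16 -> 22
v26: WRITE b=47  (b history now [(2, 31), (3, 39), (5, 41), (6, 8), (10, 21), (11, 40), (16, 22), (25, 13), (26, 47)])
v27: WRITE a=47  (a history now [(1, 35), (4, 2), (7, 4), (8, 4), (9, 40), (12, 29), (13, 23), (14, 45), (15, 3), (17, 27), (18, 6), (19, 4), (20, 48), (21, 49), (22, 1), (23, 17), (24, 2), (27, 47)])
READ a @v1: history=[(1, 35), (4, 2), (7, 4), (8, 4), (9, 40), (12, 29), (13, 23), (14, 45), (15, 3), (17, 27), (18, 6), (19, 4), (20, 48), (21, 49), (22, 1), (23, 17), (24, 2), (27, 47)] -> pick v1 -> 35
READ a @v4: history=[(1, 35), (4, 2), (7, 4), (8, 4), (9, 40), (12, 29), (13, 23), (14, 45), (15, 3), (17, 27), (18, 6), (19, 4), (20, 48), (21, 49), (22, 1), (23, 17), (24, 2), (27, 47)] -> pick v4 -> 2
v28: WRITE a=41  (a history now [(1, 35), (4, 2), (7, 4), (8, 4), (9, 40), (12, 29), (13, 23), (14, 45), (15, 3), (17, 27), (18, 6), (19, 4), (20, 48), (21, 49), (22, 1), (23, 17), (24, 2), (27, 47), (28, 41)])
v29: WRITE b=9  (b history now [(2, 31), (3, 39), (5, 41), (6, 8), (10, 21), (11, 40), (16, 22), (25, 13), (26, 47), (29, 9)])
Read results in order: ['NONE', '35', '2', 'NONE', '8', '35', '8', '22', '22', '22', '35', '2']
NONE count = 2

Answer: 2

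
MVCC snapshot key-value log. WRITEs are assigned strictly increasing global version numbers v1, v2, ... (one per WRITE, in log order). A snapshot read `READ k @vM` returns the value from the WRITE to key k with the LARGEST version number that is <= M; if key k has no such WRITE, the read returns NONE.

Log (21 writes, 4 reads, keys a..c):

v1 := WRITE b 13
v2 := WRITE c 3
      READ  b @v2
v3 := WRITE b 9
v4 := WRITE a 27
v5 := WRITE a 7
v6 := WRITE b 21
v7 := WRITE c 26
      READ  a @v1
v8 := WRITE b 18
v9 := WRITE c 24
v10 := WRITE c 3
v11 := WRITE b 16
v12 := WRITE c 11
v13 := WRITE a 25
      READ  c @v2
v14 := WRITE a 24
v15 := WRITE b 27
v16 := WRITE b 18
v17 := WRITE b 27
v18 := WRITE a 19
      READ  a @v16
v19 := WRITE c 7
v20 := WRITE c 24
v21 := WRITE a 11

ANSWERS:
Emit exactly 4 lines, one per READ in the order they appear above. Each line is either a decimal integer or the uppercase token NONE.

v1: WRITE b=13  (b history now [(1, 13)])
v2: WRITE c=3  (c history now [(2, 3)])
READ b @v2: history=[(1, 13)] -> pick v1 -> 13
v3: WRITE b=9  (b history now [(1, 13), (3, 9)])
v4: WRITE a=27  (a history now [(4, 27)])
v5: WRITE a=7  (a history now [(4, 27), (5, 7)])
v6: WRITE b=21  (b history now [(1, 13), (3, 9), (6, 21)])
v7: WRITE c=26  (c history now [(2, 3), (7, 26)])
READ a @v1: history=[(4, 27), (5, 7)] -> no version <= 1 -> NONE
v8: WRITE b=18  (b history now [(1, 13), (3, 9), (6, 21), (8, 18)])
v9: WRITE c=24  (c history now [(2, 3), (7, 26), (9, 24)])
v10: WRITE c=3  (c history now [(2, 3), (7, 26), (9, 24), (10, 3)])
v11: WRITE b=16  (b history now [(1, 13), (3, 9), (6, 21), (8, 18), (11, 16)])
v12: WRITE c=11  (c history now [(2, 3), (7, 26), (9, 24), (10, 3), (12, 11)])
v13: WRITE a=25  (a history now [(4, 27), (5, 7), (13, 25)])
READ c @v2: history=[(2, 3), (7, 26), (9, 24), (10, 3), (12, 11)] -> pick v2 -> 3
v14: WRITE a=24  (a history now [(4, 27), (5, 7), (13, 25), (14, 24)])
v15: WRITE b=27  (b history now [(1, 13), (3, 9), (6, 21), (8, 18), (11, 16), (15, 27)])
v16: WRITE b=18  (b history now [(1, 13), (3, 9), (6, 21), (8, 18), (11, 16), (15, 27), (16, 18)])
v17: WRITE b=27  (b history now [(1, 13), (3, 9), (6, 21), (8, 18), (11, 16), (15, 27), (16, 18), (17, 27)])
v18: WRITE a=19  (a history now [(4, 27), (5, 7), (13, 25), (14, 24), (18, 19)])
READ a @v16: history=[(4, 27), (5, 7), (13, 25), (14, 24), (18, 19)] -> pick v14 -> 24
v19: WRITE c=7  (c history now [(2, 3), (7, 26), (9, 24), (10, 3), (12, 11), (19, 7)])
v20: WRITE c=24  (c history now [(2, 3), (7, 26), (9, 24), (10, 3), (12, 11), (19, 7), (20, 24)])
v21: WRITE a=11  (a history now [(4, 27), (5, 7), (13, 25), (14, 24), (18, 19), (21, 11)])

Answer: 13
NONE
3
24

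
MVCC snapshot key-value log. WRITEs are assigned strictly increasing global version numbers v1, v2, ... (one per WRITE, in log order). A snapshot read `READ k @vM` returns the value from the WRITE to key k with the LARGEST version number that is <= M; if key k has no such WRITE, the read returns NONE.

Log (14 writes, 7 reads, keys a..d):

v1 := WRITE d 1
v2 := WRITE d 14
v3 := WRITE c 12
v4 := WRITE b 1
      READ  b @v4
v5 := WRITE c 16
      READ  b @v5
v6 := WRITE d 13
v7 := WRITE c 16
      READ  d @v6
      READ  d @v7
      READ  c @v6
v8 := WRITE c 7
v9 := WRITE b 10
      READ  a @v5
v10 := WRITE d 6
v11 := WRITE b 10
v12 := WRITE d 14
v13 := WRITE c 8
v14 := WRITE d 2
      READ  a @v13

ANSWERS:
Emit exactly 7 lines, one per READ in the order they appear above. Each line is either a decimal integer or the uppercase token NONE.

v1: WRITE d=1  (d history now [(1, 1)])
v2: WRITE d=14  (d history now [(1, 1), (2, 14)])
v3: WRITE c=12  (c history now [(3, 12)])
v4: WRITE b=1  (b history now [(4, 1)])
READ b @v4: history=[(4, 1)] -> pick v4 -> 1
v5: WRITE c=16  (c history now [(3, 12), (5, 16)])
READ b @v5: history=[(4, 1)] -> pick v4 -> 1
v6: WRITE d=13  (d history now [(1, 1), (2, 14), (6, 13)])
v7: WRITE c=16  (c history now [(3, 12), (5, 16), (7, 16)])
READ d @v6: history=[(1, 1), (2, 14), (6, 13)] -> pick v6 -> 13
READ d @v7: history=[(1, 1), (2, 14), (6, 13)] -> pick v6 -> 13
READ c @v6: history=[(3, 12), (5, 16), (7, 16)] -> pick v5 -> 16
v8: WRITE c=7  (c history now [(3, 12), (5, 16), (7, 16), (8, 7)])
v9: WRITE b=10  (b history now [(4, 1), (9, 10)])
READ a @v5: history=[] -> no version <= 5 -> NONE
v10: WRITE d=6  (d history now [(1, 1), (2, 14), (6, 13), (10, 6)])
v11: WRITE b=10  (b history now [(4, 1), (9, 10), (11, 10)])
v12: WRITE d=14  (d history now [(1, 1), (2, 14), (6, 13), (10, 6), (12, 14)])
v13: WRITE c=8  (c history now [(3, 12), (5, 16), (7, 16), (8, 7), (13, 8)])
v14: WRITE d=2  (d history now [(1, 1), (2, 14), (6, 13), (10, 6), (12, 14), (14, 2)])
READ a @v13: history=[] -> no version <= 13 -> NONE

Answer: 1
1
13
13
16
NONE
NONE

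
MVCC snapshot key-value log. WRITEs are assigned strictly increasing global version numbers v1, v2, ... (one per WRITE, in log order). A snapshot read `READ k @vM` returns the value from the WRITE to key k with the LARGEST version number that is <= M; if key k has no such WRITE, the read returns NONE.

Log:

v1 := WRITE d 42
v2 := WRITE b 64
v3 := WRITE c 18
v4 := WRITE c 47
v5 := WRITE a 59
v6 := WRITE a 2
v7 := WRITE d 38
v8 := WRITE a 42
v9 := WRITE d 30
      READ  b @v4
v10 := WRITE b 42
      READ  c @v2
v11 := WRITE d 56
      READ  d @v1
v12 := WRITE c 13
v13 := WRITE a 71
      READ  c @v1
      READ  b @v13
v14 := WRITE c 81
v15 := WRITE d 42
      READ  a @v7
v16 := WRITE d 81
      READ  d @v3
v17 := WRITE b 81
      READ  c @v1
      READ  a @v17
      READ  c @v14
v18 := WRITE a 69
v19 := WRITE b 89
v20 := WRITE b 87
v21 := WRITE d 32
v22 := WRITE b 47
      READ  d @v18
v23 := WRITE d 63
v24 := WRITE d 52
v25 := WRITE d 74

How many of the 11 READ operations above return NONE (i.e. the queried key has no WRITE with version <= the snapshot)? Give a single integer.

Answer: 3

Derivation:
v1: WRITE d=42  (d history now [(1, 42)])
v2: WRITE b=64  (b history now [(2, 64)])
v3: WRITE c=18  (c history now [(3, 18)])
v4: WRITE c=47  (c history now [(3, 18), (4, 47)])
v5: WRITE a=59  (a history now [(5, 59)])
v6: WRITE a=2  (a history now [(5, 59), (6, 2)])
v7: WRITE d=38  (d history now [(1, 42), (7, 38)])
v8: WRITE a=42  (a history now [(5, 59), (6, 2), (8, 42)])
v9: WRITE d=30  (d history now [(1, 42), (7, 38), (9, 30)])
READ b @v4: history=[(2, 64)] -> pick v2 -> 64
v10: WRITE b=42  (b history now [(2, 64), (10, 42)])
READ c @v2: history=[(3, 18), (4, 47)] -> no version <= 2 -> NONE
v11: WRITE d=56  (d history now [(1, 42), (7, 38), (9, 30), (11, 56)])
READ d @v1: history=[(1, 42), (7, 38), (9, 30), (11, 56)] -> pick v1 -> 42
v12: WRITE c=13  (c history now [(3, 18), (4, 47), (12, 13)])
v13: WRITE a=71  (a history now [(5, 59), (6, 2), (8, 42), (13, 71)])
READ c @v1: history=[(3, 18), (4, 47), (12, 13)] -> no version <= 1 -> NONE
READ b @v13: history=[(2, 64), (10, 42)] -> pick v10 -> 42
v14: WRITE c=81  (c history now [(3, 18), (4, 47), (12, 13), (14, 81)])
v15: WRITE d=42  (d history now [(1, 42), (7, 38), (9, 30), (11, 56), (15, 42)])
READ a @v7: history=[(5, 59), (6, 2), (8, 42), (13, 71)] -> pick v6 -> 2
v16: WRITE d=81  (d history now [(1, 42), (7, 38), (9, 30), (11, 56), (15, 42), (16, 81)])
READ d @v3: history=[(1, 42), (7, 38), (9, 30), (11, 56), (15, 42), (16, 81)] -> pick v1 -> 42
v17: WRITE b=81  (b history now [(2, 64), (10, 42), (17, 81)])
READ c @v1: history=[(3, 18), (4, 47), (12, 13), (14, 81)] -> no version <= 1 -> NONE
READ a @v17: history=[(5, 59), (6, 2), (8, 42), (13, 71)] -> pick v13 -> 71
READ c @v14: history=[(3, 18), (4, 47), (12, 13), (14, 81)] -> pick v14 -> 81
v18: WRITE a=69  (a history now [(5, 59), (6, 2), (8, 42), (13, 71), (18, 69)])
v19: WRITE b=89  (b history now [(2, 64), (10, 42), (17, 81), (19, 89)])
v20: WRITE b=87  (b history now [(2, 64), (10, 42), (17, 81), (19, 89), (20, 87)])
v21: WRITE d=32  (d history now [(1, 42), (7, 38), (9, 30), (11, 56), (15, 42), (16, 81), (21, 32)])
v22: WRITE b=47  (b history now [(2, 64), (10, 42), (17, 81), (19, 89), (20, 87), (22, 47)])
READ d @v18: history=[(1, 42), (7, 38), (9, 30), (11, 56), (15, 42), (16, 81), (21, 32)] -> pick v16 -> 81
v23: WRITE d=63  (d history now [(1, 42), (7, 38), (9, 30), (11, 56), (15, 42), (16, 81), (21, 32), (23, 63)])
v24: WRITE d=52  (d history now [(1, 42), (7, 38), (9, 30), (11, 56), (15, 42), (16, 81), (21, 32), (23, 63), (24, 52)])
v25: WRITE d=74  (d history now [(1, 42), (7, 38), (9, 30), (11, 56), (15, 42), (16, 81), (21, 32), (23, 63), (24, 52), (25, 74)])
Read results in order: ['64', 'NONE', '42', 'NONE', '42', '2', '42', 'NONE', '71', '81', '81']
NONE count = 3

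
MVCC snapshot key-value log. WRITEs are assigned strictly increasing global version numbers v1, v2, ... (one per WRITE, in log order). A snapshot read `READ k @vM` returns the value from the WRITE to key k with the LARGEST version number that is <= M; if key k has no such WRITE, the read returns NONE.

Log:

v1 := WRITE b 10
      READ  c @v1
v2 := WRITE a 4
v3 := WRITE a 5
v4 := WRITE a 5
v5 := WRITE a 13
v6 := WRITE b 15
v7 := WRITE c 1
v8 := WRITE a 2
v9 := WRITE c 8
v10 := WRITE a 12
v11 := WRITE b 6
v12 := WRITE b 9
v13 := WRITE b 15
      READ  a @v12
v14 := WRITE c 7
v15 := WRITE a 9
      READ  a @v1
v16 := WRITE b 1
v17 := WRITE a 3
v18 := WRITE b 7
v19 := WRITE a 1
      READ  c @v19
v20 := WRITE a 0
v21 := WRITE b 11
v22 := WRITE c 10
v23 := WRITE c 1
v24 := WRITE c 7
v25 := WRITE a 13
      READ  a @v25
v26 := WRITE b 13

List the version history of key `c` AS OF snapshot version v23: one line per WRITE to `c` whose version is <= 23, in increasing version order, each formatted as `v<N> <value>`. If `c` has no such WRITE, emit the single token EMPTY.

Scan writes for key=c with version <= 23:
  v1 WRITE b 10 -> skip
  v2 WRITE a 4 -> skip
  v3 WRITE a 5 -> skip
  v4 WRITE a 5 -> skip
  v5 WRITE a 13 -> skip
  v6 WRITE b 15 -> skip
  v7 WRITE c 1 -> keep
  v8 WRITE a 2 -> skip
  v9 WRITE c 8 -> keep
  v10 WRITE a 12 -> skip
  v11 WRITE b 6 -> skip
  v12 WRITE b 9 -> skip
  v13 WRITE b 15 -> skip
  v14 WRITE c 7 -> keep
  v15 WRITE a 9 -> skip
  v16 WRITE b 1 -> skip
  v17 WRITE a 3 -> skip
  v18 WRITE b 7 -> skip
  v19 WRITE a 1 -> skip
  v20 WRITE a 0 -> skip
  v21 WRITE b 11 -> skip
  v22 WRITE c 10 -> keep
  v23 WRITE c 1 -> keep
  v24 WRITE c 7 -> drop (> snap)
  v25 WRITE a 13 -> skip
  v26 WRITE b 13 -> skip
Collected: [(7, 1), (9, 8), (14, 7), (22, 10), (23, 1)]

Answer: v7 1
v9 8
v14 7
v22 10
v23 1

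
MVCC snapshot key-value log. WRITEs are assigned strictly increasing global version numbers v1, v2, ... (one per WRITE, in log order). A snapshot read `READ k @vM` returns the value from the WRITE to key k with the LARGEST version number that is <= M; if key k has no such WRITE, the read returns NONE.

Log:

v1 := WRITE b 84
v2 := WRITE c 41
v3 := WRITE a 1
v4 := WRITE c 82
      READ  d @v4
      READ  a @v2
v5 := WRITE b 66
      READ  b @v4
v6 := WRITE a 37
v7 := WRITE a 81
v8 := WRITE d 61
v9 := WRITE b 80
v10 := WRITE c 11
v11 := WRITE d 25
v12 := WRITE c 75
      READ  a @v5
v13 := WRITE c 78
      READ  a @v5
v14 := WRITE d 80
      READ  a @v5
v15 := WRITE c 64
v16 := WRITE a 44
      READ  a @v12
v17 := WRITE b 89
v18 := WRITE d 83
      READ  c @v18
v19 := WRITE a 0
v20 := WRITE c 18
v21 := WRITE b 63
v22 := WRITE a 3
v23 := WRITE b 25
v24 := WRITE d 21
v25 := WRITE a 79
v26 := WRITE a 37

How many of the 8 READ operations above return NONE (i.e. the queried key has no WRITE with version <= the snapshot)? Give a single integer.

v1: WRITE b=84  (b history now [(1, 84)])
v2: WRITE c=41  (c history now [(2, 41)])
v3: WRITE a=1  (a history now [(3, 1)])
v4: WRITE c=82  (c history now [(2, 41), (4, 82)])
READ d @v4: history=[] -> no version <= 4 -> NONE
READ a @v2: history=[(3, 1)] -> no version <= 2 -> NONE
v5: WRITE b=66  (b history now [(1, 84), (5, 66)])
READ b @v4: history=[(1, 84), (5, 66)] -> pick v1 -> 84
v6: WRITE a=37  (a history now [(3, 1), (6, 37)])
v7: WRITE a=81  (a history now [(3, 1), (6, 37), (7, 81)])
v8: WRITE d=61  (d history now [(8, 61)])
v9: WRITE b=80  (b history now [(1, 84), (5, 66), (9, 80)])
v10: WRITE c=11  (c history now [(2, 41), (4, 82), (10, 11)])
v11: WRITE d=25  (d history now [(8, 61), (11, 25)])
v12: WRITE c=75  (c history now [(2, 41), (4, 82), (10, 11), (12, 75)])
READ a @v5: history=[(3, 1), (6, 37), (7, 81)] -> pick v3 -> 1
v13: WRITE c=78  (c history now [(2, 41), (4, 82), (10, 11), (12, 75), (13, 78)])
READ a @v5: history=[(3, 1), (6, 37), (7, 81)] -> pick v3 -> 1
v14: WRITE d=80  (d history now [(8, 61), (11, 25), (14, 80)])
READ a @v5: history=[(3, 1), (6, 37), (7, 81)] -> pick v3 -> 1
v15: WRITE c=64  (c history now [(2, 41), (4, 82), (10, 11), (12, 75), (13, 78), (15, 64)])
v16: WRITE a=44  (a history now [(3, 1), (6, 37), (7, 81), (16, 44)])
READ a @v12: history=[(3, 1), (6, 37), (7, 81), (16, 44)] -> pick v7 -> 81
v17: WRITE b=89  (b history now [(1, 84), (5, 66), (9, 80), (17, 89)])
v18: WRITE d=83  (d history now [(8, 61), (11, 25), (14, 80), (18, 83)])
READ c @v18: history=[(2, 41), (4, 82), (10, 11), (12, 75), (13, 78), (15, 64)] -> pick v15 -> 64
v19: WRITE a=0  (a history now [(3, 1), (6, 37), (7, 81), (16, 44), (19, 0)])
v20: WRITE c=18  (c history now [(2, 41), (4, 82), (10, 11), (12, 75), (13, 78), (15, 64), (20, 18)])
v21: WRITE b=63  (b history now [(1, 84), (5, 66), (9, 80), (17, 89), (21, 63)])
v22: WRITE a=3  (a history now [(3, 1), (6, 37), (7, 81), (16, 44), (19, 0), (22, 3)])
v23: WRITE b=25  (b history now [(1, 84), (5, 66), (9, 80), (17, 89), (21, 63), (23, 25)])
v24: WRITE d=21  (d history now [(8, 61), (11, 25), (14, 80), (18, 83), (24, 21)])
v25: WRITE a=79  (a history now [(3, 1), (6, 37), (7, 81), (16, 44), (19, 0), (22, 3), (25, 79)])
v26: WRITE a=37  (a history now [(3, 1), (6, 37), (7, 81), (16, 44), (19, 0), (22, 3), (25, 79), (26, 37)])
Read results in order: ['NONE', 'NONE', '84', '1', '1', '1', '81', '64']
NONE count = 2

Answer: 2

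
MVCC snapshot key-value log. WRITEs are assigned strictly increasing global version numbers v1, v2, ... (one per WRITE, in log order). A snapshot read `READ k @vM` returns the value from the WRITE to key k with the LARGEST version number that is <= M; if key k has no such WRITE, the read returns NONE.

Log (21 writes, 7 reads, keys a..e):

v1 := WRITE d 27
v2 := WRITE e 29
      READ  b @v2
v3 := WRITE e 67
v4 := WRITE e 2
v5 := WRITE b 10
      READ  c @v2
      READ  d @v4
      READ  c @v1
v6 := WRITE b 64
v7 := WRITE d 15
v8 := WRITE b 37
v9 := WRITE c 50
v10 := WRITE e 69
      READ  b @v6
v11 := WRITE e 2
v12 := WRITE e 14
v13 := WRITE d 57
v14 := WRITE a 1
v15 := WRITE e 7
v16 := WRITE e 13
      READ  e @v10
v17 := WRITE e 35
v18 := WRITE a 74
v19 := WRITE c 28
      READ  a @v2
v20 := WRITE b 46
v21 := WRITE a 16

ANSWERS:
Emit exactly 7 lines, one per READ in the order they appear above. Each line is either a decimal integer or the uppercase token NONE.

Answer: NONE
NONE
27
NONE
64
69
NONE

Derivation:
v1: WRITE d=27  (d history now [(1, 27)])
v2: WRITE e=29  (e history now [(2, 29)])
READ b @v2: history=[] -> no version <= 2 -> NONE
v3: WRITE e=67  (e history now [(2, 29), (3, 67)])
v4: WRITE e=2  (e history now [(2, 29), (3, 67), (4, 2)])
v5: WRITE b=10  (b history now [(5, 10)])
READ c @v2: history=[] -> no version <= 2 -> NONE
READ d @v4: history=[(1, 27)] -> pick v1 -> 27
READ c @v1: history=[] -> no version <= 1 -> NONE
v6: WRITE b=64  (b history now [(5, 10), (6, 64)])
v7: WRITE d=15  (d history now [(1, 27), (7, 15)])
v8: WRITE b=37  (b history now [(5, 10), (6, 64), (8, 37)])
v9: WRITE c=50  (c history now [(9, 50)])
v10: WRITE e=69  (e history now [(2, 29), (3, 67), (4, 2), (10, 69)])
READ b @v6: history=[(5, 10), (6, 64), (8, 37)] -> pick v6 -> 64
v11: WRITE e=2  (e history now [(2, 29), (3, 67), (4, 2), (10, 69), (11, 2)])
v12: WRITE e=14  (e history now [(2, 29), (3, 67), (4, 2), (10, 69), (11, 2), (12, 14)])
v13: WRITE d=57  (d history now [(1, 27), (7, 15), (13, 57)])
v14: WRITE a=1  (a history now [(14, 1)])
v15: WRITE e=7  (e history now [(2, 29), (3, 67), (4, 2), (10, 69), (11, 2), (12, 14), (15, 7)])
v16: WRITE e=13  (e history now [(2, 29), (3, 67), (4, 2), (10, 69), (11, 2), (12, 14), (15, 7), (16, 13)])
READ e @v10: history=[(2, 29), (3, 67), (4, 2), (10, 69), (11, 2), (12, 14), (15, 7), (16, 13)] -> pick v10 -> 69
v17: WRITE e=35  (e history now [(2, 29), (3, 67), (4, 2), (10, 69), (11, 2), (12, 14), (15, 7), (16, 13), (17, 35)])
v18: WRITE a=74  (a history now [(14, 1), (18, 74)])
v19: WRITE c=28  (c history now [(9, 50), (19, 28)])
READ a @v2: history=[(14, 1), (18, 74)] -> no version <= 2 -> NONE
v20: WRITE b=46  (b history now [(5, 10), (6, 64), (8, 37), (20, 46)])
v21: WRITE a=16  (a history now [(14, 1), (18, 74), (21, 16)])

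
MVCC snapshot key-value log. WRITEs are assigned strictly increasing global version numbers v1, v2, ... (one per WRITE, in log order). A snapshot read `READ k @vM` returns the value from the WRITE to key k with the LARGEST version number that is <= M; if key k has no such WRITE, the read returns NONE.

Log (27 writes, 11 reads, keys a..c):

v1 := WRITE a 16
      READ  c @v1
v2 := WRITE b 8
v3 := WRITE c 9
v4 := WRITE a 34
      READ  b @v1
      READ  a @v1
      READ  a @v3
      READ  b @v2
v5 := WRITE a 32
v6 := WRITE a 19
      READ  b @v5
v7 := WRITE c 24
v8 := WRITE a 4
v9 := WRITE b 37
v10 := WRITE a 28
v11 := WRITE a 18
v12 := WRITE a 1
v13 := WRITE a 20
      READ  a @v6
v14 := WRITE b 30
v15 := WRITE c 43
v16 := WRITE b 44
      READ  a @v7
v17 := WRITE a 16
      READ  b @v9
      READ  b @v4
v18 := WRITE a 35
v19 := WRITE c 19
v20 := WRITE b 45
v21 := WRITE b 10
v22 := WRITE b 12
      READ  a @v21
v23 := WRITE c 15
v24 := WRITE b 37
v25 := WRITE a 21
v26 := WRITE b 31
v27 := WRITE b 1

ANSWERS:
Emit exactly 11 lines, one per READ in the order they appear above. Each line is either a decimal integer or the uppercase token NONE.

v1: WRITE a=16  (a history now [(1, 16)])
READ c @v1: history=[] -> no version <= 1 -> NONE
v2: WRITE b=8  (b history now [(2, 8)])
v3: WRITE c=9  (c history now [(3, 9)])
v4: WRITE a=34  (a history now [(1, 16), (4, 34)])
READ b @v1: history=[(2, 8)] -> no version <= 1 -> NONE
READ a @v1: history=[(1, 16), (4, 34)] -> pick v1 -> 16
READ a @v3: history=[(1, 16), (4, 34)] -> pick v1 -> 16
READ b @v2: history=[(2, 8)] -> pick v2 -> 8
v5: WRITE a=32  (a history now [(1, 16), (4, 34), (5, 32)])
v6: WRITE a=19  (a history now [(1, 16), (4, 34), (5, 32), (6, 19)])
READ b @v5: history=[(2, 8)] -> pick v2 -> 8
v7: WRITE c=24  (c history now [(3, 9), (7, 24)])
v8: WRITE a=4  (a history now [(1, 16), (4, 34), (5, 32), (6, 19), (8, 4)])
v9: WRITE b=37  (b history now [(2, 8), (9, 37)])
v10: WRITE a=28  (a history now [(1, 16), (4, 34), (5, 32), (6, 19), (8, 4), (10, 28)])
v11: WRITE a=18  (a history now [(1, 16), (4, 34), (5, 32), (6, 19), (8, 4), (10, 28), (11, 18)])
v12: WRITE a=1  (a history now [(1, 16), (4, 34), (5, 32), (6, 19), (8, 4), (10, 28), (11, 18), (12, 1)])
v13: WRITE a=20  (a history now [(1, 16), (4, 34), (5, 32), (6, 19), (8, 4), (10, 28), (11, 18), (12, 1), (13, 20)])
READ a @v6: history=[(1, 16), (4, 34), (5, 32), (6, 19), (8, 4), (10, 28), (11, 18), (12, 1), (13, 20)] -> pick v6 -> 19
v14: WRITE b=30  (b history now [(2, 8), (9, 37), (14, 30)])
v15: WRITE c=43  (c history now [(3, 9), (7, 24), (15, 43)])
v16: WRITE b=44  (b history now [(2, 8), (9, 37), (14, 30), (16, 44)])
READ a @v7: history=[(1, 16), (4, 34), (5, 32), (6, 19), (8, 4), (10, 28), (11, 18), (12, 1), (13, 20)] -> pick v6 -> 19
v17: WRITE a=16  (a history now [(1, 16), (4, 34), (5, 32), (6, 19), (8, 4), (10, 28), (11, 18), (12, 1), (13, 20), (17, 16)])
READ b @v9: history=[(2, 8), (9, 37), (14, 30), (16, 44)] -> pick v9 -> 37
READ b @v4: history=[(2, 8), (9, 37), (14, 30), (16, 44)] -> pick v2 -> 8
v18: WRITE a=35  (a history now [(1, 16), (4, 34), (5, 32), (6, 19), (8, 4), (10, 28), (11, 18), (12, 1), (13, 20), (17, 16), (18, 35)])
v19: WRITE c=19  (c history now [(3, 9), (7, 24), (15, 43), (19, 19)])
v20: WRITE b=45  (b history now [(2, 8), (9, 37), (14, 30), (16, 44), (20, 45)])
v21: WRITE b=10  (b history now [(2, 8), (9, 37), (14, 30), (16, 44), (20, 45), (21, 10)])
v22: WRITE b=12  (b history now [(2, 8), (9, 37), (14, 30), (16, 44), (20, 45), (21, 10), (22, 12)])
READ a @v21: history=[(1, 16), (4, 34), (5, 32), (6, 19), (8, 4), (10, 28), (11, 18), (12, 1), (13, 20), (17, 16), (18, 35)] -> pick v18 -> 35
v23: WRITE c=15  (c history now [(3, 9), (7, 24), (15, 43), (19, 19), (23, 15)])
v24: WRITE b=37  (b history now [(2, 8), (9, 37), (14, 30), (16, 44), (20, 45), (21, 10), (22, 12), (24, 37)])
v25: WRITE a=21  (a history now [(1, 16), (4, 34), (5, 32), (6, 19), (8, 4), (10, 28), (11, 18), (12, 1), (13, 20), (17, 16), (18, 35), (25, 21)])
v26: WRITE b=31  (b history now [(2, 8), (9, 37), (14, 30), (16, 44), (20, 45), (21, 10), (22, 12), (24, 37), (26, 31)])
v27: WRITE b=1  (b history now [(2, 8), (9, 37), (14, 30), (16, 44), (20, 45), (21, 10), (22, 12), (24, 37), (26, 31), (27, 1)])

Answer: NONE
NONE
16
16
8
8
19
19
37
8
35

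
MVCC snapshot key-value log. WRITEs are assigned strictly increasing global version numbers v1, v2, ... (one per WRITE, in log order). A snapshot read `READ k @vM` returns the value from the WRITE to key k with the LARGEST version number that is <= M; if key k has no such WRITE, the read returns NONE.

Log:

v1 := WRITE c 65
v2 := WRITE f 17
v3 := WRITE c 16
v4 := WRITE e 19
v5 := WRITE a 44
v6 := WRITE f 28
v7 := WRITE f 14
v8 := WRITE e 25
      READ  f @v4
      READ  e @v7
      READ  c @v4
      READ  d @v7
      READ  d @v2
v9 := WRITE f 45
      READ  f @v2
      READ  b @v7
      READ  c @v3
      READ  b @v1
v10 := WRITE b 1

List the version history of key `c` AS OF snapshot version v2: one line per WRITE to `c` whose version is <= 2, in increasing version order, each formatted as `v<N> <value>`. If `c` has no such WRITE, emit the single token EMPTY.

Answer: v1 65

Derivation:
Scan writes for key=c with version <= 2:
  v1 WRITE c 65 -> keep
  v2 WRITE f 17 -> skip
  v3 WRITE c 16 -> drop (> snap)
  v4 WRITE e 19 -> skip
  v5 WRITE a 44 -> skip
  v6 WRITE f 28 -> skip
  v7 WRITE f 14 -> skip
  v8 WRITE e 25 -> skip
  v9 WRITE f 45 -> skip
  v10 WRITE b 1 -> skip
Collected: [(1, 65)]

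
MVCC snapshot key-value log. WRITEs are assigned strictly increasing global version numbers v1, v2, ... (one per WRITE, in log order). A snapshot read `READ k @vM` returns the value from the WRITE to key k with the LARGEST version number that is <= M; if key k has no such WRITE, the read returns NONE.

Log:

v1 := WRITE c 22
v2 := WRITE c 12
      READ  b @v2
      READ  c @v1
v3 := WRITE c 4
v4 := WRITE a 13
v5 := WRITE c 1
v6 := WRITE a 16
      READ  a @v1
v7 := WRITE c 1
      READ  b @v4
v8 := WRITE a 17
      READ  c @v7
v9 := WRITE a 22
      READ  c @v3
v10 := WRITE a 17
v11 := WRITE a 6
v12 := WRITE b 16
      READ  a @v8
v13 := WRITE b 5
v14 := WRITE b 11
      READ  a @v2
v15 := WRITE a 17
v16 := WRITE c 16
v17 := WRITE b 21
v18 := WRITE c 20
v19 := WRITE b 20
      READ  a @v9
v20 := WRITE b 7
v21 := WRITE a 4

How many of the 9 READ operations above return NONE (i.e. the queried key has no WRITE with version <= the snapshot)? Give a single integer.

v1: WRITE c=22  (c history now [(1, 22)])
v2: WRITE c=12  (c history now [(1, 22), (2, 12)])
READ b @v2: history=[] -> no version <= 2 -> NONE
READ c @v1: history=[(1, 22), (2, 12)] -> pick v1 -> 22
v3: WRITE c=4  (c history now [(1, 22), (2, 12), (3, 4)])
v4: WRITE a=13  (a history now [(4, 13)])
v5: WRITE c=1  (c history now [(1, 22), (2, 12), (3, 4), (5, 1)])
v6: WRITE a=16  (a history now [(4, 13), (6, 16)])
READ a @v1: history=[(4, 13), (6, 16)] -> no version <= 1 -> NONE
v7: WRITE c=1  (c history now [(1, 22), (2, 12), (3, 4), (5, 1), (7, 1)])
READ b @v4: history=[] -> no version <= 4 -> NONE
v8: WRITE a=17  (a history now [(4, 13), (6, 16), (8, 17)])
READ c @v7: history=[(1, 22), (2, 12), (3, 4), (5, 1), (7, 1)] -> pick v7 -> 1
v9: WRITE a=22  (a history now [(4, 13), (6, 16), (8, 17), (9, 22)])
READ c @v3: history=[(1, 22), (2, 12), (3, 4), (5, 1), (7, 1)] -> pick v3 -> 4
v10: WRITE a=17  (a history now [(4, 13), (6, 16), (8, 17), (9, 22), (10, 17)])
v11: WRITE a=6  (a history now [(4, 13), (6, 16), (8, 17), (9, 22), (10, 17), (11, 6)])
v12: WRITE b=16  (b history now [(12, 16)])
READ a @v8: history=[(4, 13), (6, 16), (8, 17), (9, 22), (10, 17), (11, 6)] -> pick v8 -> 17
v13: WRITE b=5  (b history now [(12, 16), (13, 5)])
v14: WRITE b=11  (b history now [(12, 16), (13, 5), (14, 11)])
READ a @v2: history=[(4, 13), (6, 16), (8, 17), (9, 22), (10, 17), (11, 6)] -> no version <= 2 -> NONE
v15: WRITE a=17  (a history now [(4, 13), (6, 16), (8, 17), (9, 22), (10, 17), (11, 6), (15, 17)])
v16: WRITE c=16  (c history now [(1, 22), (2, 12), (3, 4), (5, 1), (7, 1), (16, 16)])
v17: WRITE b=21  (b history now [(12, 16), (13, 5), (14, 11), (17, 21)])
v18: WRITE c=20  (c history now [(1, 22), (2, 12), (3, 4), (5, 1), (7, 1), (16, 16), (18, 20)])
v19: WRITE b=20  (b history now [(12, 16), (13, 5), (14, 11), (17, 21), (19, 20)])
READ a @v9: history=[(4, 13), (6, 16), (8, 17), (9, 22), (10, 17), (11, 6), (15, 17)] -> pick v9 -> 22
v20: WRITE b=7  (b history now [(12, 16), (13, 5), (14, 11), (17, 21), (19, 20), (20, 7)])
v21: WRITE a=4  (a history now [(4, 13), (6, 16), (8, 17), (9, 22), (10, 17), (11, 6), (15, 17), (21, 4)])
Read results in order: ['NONE', '22', 'NONE', 'NONE', '1', '4', '17', 'NONE', '22']
NONE count = 4

Answer: 4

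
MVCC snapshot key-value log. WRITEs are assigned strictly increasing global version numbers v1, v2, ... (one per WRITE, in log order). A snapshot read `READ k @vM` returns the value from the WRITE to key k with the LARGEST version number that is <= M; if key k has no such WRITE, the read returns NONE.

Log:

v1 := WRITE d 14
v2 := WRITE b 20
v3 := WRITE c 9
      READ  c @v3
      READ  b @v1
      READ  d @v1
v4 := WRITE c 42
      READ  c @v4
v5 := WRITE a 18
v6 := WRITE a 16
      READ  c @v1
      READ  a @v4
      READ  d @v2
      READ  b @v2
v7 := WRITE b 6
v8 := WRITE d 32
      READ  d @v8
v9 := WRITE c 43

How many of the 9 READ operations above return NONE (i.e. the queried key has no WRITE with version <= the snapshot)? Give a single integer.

v1: WRITE d=14  (d history now [(1, 14)])
v2: WRITE b=20  (b history now [(2, 20)])
v3: WRITE c=9  (c history now [(3, 9)])
READ c @v3: history=[(3, 9)] -> pick v3 -> 9
READ b @v1: history=[(2, 20)] -> no version <= 1 -> NONE
READ d @v1: history=[(1, 14)] -> pick v1 -> 14
v4: WRITE c=42  (c history now [(3, 9), (4, 42)])
READ c @v4: history=[(3, 9), (4, 42)] -> pick v4 -> 42
v5: WRITE a=18  (a history now [(5, 18)])
v6: WRITE a=16  (a history now [(5, 18), (6, 16)])
READ c @v1: history=[(3, 9), (4, 42)] -> no version <= 1 -> NONE
READ a @v4: history=[(5, 18), (6, 16)] -> no version <= 4 -> NONE
READ d @v2: history=[(1, 14)] -> pick v1 -> 14
READ b @v2: history=[(2, 20)] -> pick v2 -> 20
v7: WRITE b=6  (b history now [(2, 20), (7, 6)])
v8: WRITE d=32  (d history now [(1, 14), (8, 32)])
READ d @v8: history=[(1, 14), (8, 32)] -> pick v8 -> 32
v9: WRITE c=43  (c history now [(3, 9), (4, 42), (9, 43)])
Read results in order: ['9', 'NONE', '14', '42', 'NONE', 'NONE', '14', '20', '32']
NONE count = 3

Answer: 3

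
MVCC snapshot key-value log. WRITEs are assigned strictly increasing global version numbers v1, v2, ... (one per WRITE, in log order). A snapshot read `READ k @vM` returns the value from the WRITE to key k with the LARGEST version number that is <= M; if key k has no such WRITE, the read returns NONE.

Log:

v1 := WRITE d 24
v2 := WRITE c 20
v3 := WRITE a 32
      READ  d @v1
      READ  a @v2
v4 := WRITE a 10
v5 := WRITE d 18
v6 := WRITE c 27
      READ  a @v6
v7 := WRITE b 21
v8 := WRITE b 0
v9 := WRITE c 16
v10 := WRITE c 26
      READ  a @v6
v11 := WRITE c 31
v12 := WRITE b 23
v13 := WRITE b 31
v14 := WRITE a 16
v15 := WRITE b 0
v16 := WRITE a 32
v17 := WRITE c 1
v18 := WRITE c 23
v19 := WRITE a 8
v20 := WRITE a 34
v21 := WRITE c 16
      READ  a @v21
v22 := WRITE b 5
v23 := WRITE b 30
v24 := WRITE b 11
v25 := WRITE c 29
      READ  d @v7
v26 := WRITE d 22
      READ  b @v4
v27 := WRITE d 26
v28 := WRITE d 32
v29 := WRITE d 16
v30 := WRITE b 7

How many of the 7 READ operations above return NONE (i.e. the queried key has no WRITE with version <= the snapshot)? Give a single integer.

Answer: 2

Derivation:
v1: WRITE d=24  (d history now [(1, 24)])
v2: WRITE c=20  (c history now [(2, 20)])
v3: WRITE a=32  (a history now [(3, 32)])
READ d @v1: history=[(1, 24)] -> pick v1 -> 24
READ a @v2: history=[(3, 32)] -> no version <= 2 -> NONE
v4: WRITE a=10  (a history now [(3, 32), (4, 10)])
v5: WRITE d=18  (d history now [(1, 24), (5, 18)])
v6: WRITE c=27  (c history now [(2, 20), (6, 27)])
READ a @v6: history=[(3, 32), (4, 10)] -> pick v4 -> 10
v7: WRITE b=21  (b history now [(7, 21)])
v8: WRITE b=0  (b history now [(7, 21), (8, 0)])
v9: WRITE c=16  (c history now [(2, 20), (6, 27), (9, 16)])
v10: WRITE c=26  (c history now [(2, 20), (6, 27), (9, 16), (10, 26)])
READ a @v6: history=[(3, 32), (4, 10)] -> pick v4 -> 10
v11: WRITE c=31  (c history now [(2, 20), (6, 27), (9, 16), (10, 26), (11, 31)])
v12: WRITE b=23  (b history now [(7, 21), (8, 0), (12, 23)])
v13: WRITE b=31  (b history now [(7, 21), (8, 0), (12, 23), (13, 31)])
v14: WRITE a=16  (a history now [(3, 32), (4, 10), (14, 16)])
v15: WRITE b=0  (b history now [(7, 21), (8, 0), (12, 23), (13, 31), (15, 0)])
v16: WRITE a=32  (a history now [(3, 32), (4, 10), (14, 16), (16, 32)])
v17: WRITE c=1  (c history now [(2, 20), (6, 27), (9, 16), (10, 26), (11, 31), (17, 1)])
v18: WRITE c=23  (c history now [(2, 20), (6, 27), (9, 16), (10, 26), (11, 31), (17, 1), (18, 23)])
v19: WRITE a=8  (a history now [(3, 32), (4, 10), (14, 16), (16, 32), (19, 8)])
v20: WRITE a=34  (a history now [(3, 32), (4, 10), (14, 16), (16, 32), (19, 8), (20, 34)])
v21: WRITE c=16  (c history now [(2, 20), (6, 27), (9, 16), (10, 26), (11, 31), (17, 1), (18, 23), (21, 16)])
READ a @v21: history=[(3, 32), (4, 10), (14, 16), (16, 32), (19, 8), (20, 34)] -> pick v20 -> 34
v22: WRITE b=5  (b history now [(7, 21), (8, 0), (12, 23), (13, 31), (15, 0), (22, 5)])
v23: WRITE b=30  (b history now [(7, 21), (8, 0), (12, 23), (13, 31), (15, 0), (22, 5), (23, 30)])
v24: WRITE b=11  (b history now [(7, 21), (8, 0), (12, 23), (13, 31), (15, 0), (22, 5), (23, 30), (24, 11)])
v25: WRITE c=29  (c history now [(2, 20), (6, 27), (9, 16), (10, 26), (11, 31), (17, 1), (18, 23), (21, 16), (25, 29)])
READ d @v7: history=[(1, 24), (5, 18)] -> pick v5 -> 18
v26: WRITE d=22  (d history now [(1, 24), (5, 18), (26, 22)])
READ b @v4: history=[(7, 21), (8, 0), (12, 23), (13, 31), (15, 0), (22, 5), (23, 30), (24, 11)] -> no version <= 4 -> NONE
v27: WRITE d=26  (d history now [(1, 24), (5, 18), (26, 22), (27, 26)])
v28: WRITE d=32  (d history now [(1, 24), (5, 18), (26, 22), (27, 26), (28, 32)])
v29: WRITE d=16  (d history now [(1, 24), (5, 18), (26, 22), (27, 26), (28, 32), (29, 16)])
v30: WRITE b=7  (b history now [(7, 21), (8, 0), (12, 23), (13, 31), (15, 0), (22, 5), (23, 30), (24, 11), (30, 7)])
Read results in order: ['24', 'NONE', '10', '10', '34', '18', 'NONE']
NONE count = 2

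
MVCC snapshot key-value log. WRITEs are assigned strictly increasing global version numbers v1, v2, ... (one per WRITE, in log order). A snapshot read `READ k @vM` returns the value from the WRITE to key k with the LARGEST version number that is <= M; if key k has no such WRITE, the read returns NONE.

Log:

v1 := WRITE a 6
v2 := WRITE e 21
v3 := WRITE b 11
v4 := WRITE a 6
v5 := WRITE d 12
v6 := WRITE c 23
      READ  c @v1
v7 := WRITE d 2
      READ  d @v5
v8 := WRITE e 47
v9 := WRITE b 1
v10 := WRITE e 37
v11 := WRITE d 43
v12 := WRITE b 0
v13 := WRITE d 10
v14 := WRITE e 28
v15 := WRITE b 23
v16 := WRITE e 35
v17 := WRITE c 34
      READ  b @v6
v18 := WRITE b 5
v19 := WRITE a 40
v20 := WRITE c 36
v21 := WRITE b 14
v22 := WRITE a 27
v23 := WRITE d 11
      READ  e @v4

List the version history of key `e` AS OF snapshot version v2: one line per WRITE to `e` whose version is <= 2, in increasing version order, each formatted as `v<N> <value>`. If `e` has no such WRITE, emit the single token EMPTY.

Answer: v2 21

Derivation:
Scan writes for key=e with version <= 2:
  v1 WRITE a 6 -> skip
  v2 WRITE e 21 -> keep
  v3 WRITE b 11 -> skip
  v4 WRITE a 6 -> skip
  v5 WRITE d 12 -> skip
  v6 WRITE c 23 -> skip
  v7 WRITE d 2 -> skip
  v8 WRITE e 47 -> drop (> snap)
  v9 WRITE b 1 -> skip
  v10 WRITE e 37 -> drop (> snap)
  v11 WRITE d 43 -> skip
  v12 WRITE b 0 -> skip
  v13 WRITE d 10 -> skip
  v14 WRITE e 28 -> drop (> snap)
  v15 WRITE b 23 -> skip
  v16 WRITE e 35 -> drop (> snap)
  v17 WRITE c 34 -> skip
  v18 WRITE b 5 -> skip
  v19 WRITE a 40 -> skip
  v20 WRITE c 36 -> skip
  v21 WRITE b 14 -> skip
  v22 WRITE a 27 -> skip
  v23 WRITE d 11 -> skip
Collected: [(2, 21)]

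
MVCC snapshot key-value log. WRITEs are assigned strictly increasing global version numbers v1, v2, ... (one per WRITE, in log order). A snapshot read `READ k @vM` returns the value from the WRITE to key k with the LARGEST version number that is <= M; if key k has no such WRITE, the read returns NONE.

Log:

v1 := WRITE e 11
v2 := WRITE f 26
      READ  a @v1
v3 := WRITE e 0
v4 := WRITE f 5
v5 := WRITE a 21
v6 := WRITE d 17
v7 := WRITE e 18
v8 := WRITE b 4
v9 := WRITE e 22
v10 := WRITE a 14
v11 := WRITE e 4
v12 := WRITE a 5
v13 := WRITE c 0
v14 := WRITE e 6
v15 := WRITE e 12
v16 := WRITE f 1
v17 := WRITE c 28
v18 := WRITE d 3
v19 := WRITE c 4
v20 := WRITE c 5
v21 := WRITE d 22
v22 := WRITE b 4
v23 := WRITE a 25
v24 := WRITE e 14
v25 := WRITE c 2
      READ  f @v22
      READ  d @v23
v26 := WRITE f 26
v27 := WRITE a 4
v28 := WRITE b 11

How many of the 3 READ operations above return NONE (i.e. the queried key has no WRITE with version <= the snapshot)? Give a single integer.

Answer: 1

Derivation:
v1: WRITE e=11  (e history now [(1, 11)])
v2: WRITE f=26  (f history now [(2, 26)])
READ a @v1: history=[] -> no version <= 1 -> NONE
v3: WRITE e=0  (e history now [(1, 11), (3, 0)])
v4: WRITE f=5  (f history now [(2, 26), (4, 5)])
v5: WRITE a=21  (a history now [(5, 21)])
v6: WRITE d=17  (d history now [(6, 17)])
v7: WRITE e=18  (e history now [(1, 11), (3, 0), (7, 18)])
v8: WRITE b=4  (b history now [(8, 4)])
v9: WRITE e=22  (e history now [(1, 11), (3, 0), (7, 18), (9, 22)])
v10: WRITE a=14  (a history now [(5, 21), (10, 14)])
v11: WRITE e=4  (e history now [(1, 11), (3, 0), (7, 18), (9, 22), (11, 4)])
v12: WRITE a=5  (a history now [(5, 21), (10, 14), (12, 5)])
v13: WRITE c=0  (c history now [(13, 0)])
v14: WRITE e=6  (e history now [(1, 11), (3, 0), (7, 18), (9, 22), (11, 4), (14, 6)])
v15: WRITE e=12  (e history now [(1, 11), (3, 0), (7, 18), (9, 22), (11, 4), (14, 6), (15, 12)])
v16: WRITE f=1  (f history now [(2, 26), (4, 5), (16, 1)])
v17: WRITE c=28  (c history now [(13, 0), (17, 28)])
v18: WRITE d=3  (d history now [(6, 17), (18, 3)])
v19: WRITE c=4  (c history now [(13, 0), (17, 28), (19, 4)])
v20: WRITE c=5  (c history now [(13, 0), (17, 28), (19, 4), (20, 5)])
v21: WRITE d=22  (d history now [(6, 17), (18, 3), (21, 22)])
v22: WRITE b=4  (b history now [(8, 4), (22, 4)])
v23: WRITE a=25  (a history now [(5, 21), (10, 14), (12, 5), (23, 25)])
v24: WRITE e=14  (e history now [(1, 11), (3, 0), (7, 18), (9, 22), (11, 4), (14, 6), (15, 12), (24, 14)])
v25: WRITE c=2  (c history now [(13, 0), (17, 28), (19, 4), (20, 5), (25, 2)])
READ f @v22: history=[(2, 26), (4, 5), (16, 1)] -> pick v16 -> 1
READ d @v23: history=[(6, 17), (18, 3), (21, 22)] -> pick v21 -> 22
v26: WRITE f=26  (f history now [(2, 26), (4, 5), (16, 1), (26, 26)])
v27: WRITE a=4  (a history now [(5, 21), (10, 14), (12, 5), (23, 25), (27, 4)])
v28: WRITE b=11  (b history now [(8, 4), (22, 4), (28, 11)])
Read results in order: ['NONE', '1', '22']
NONE count = 1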